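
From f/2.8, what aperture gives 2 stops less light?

Aperture: f/2.8 → f/4 → f/5.6 — 2 stops smaller aperture (darker).

f/5.6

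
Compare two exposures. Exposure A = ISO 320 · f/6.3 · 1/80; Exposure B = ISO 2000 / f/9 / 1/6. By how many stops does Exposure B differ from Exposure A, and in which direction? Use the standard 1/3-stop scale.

5 1/3 stops brighter

Aperture: f/6.3 → f/7.1 → f/8 → f/9 — 1 stop smaller aperture (darker).
Shutter speed: 1/80 → 1/60 → 1/50 → 1/40 → 1/30 → 1/25 → 1/20 → 1/15 → 1/13 → 1/10 → 1/8 → 1/6 — 3 2/3 stops longer (brighter).
ISO: 320 → 400 → 500 → 640 → 800 → 1000 → 1250 → 1600 → 2000 — 2 2/3 stops raised (brighter).
Net: −1 +3 2/3 +2 2/3 = +5 1/3 stops.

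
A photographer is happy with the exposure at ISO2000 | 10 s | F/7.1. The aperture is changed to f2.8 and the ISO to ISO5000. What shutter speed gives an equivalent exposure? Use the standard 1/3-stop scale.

0.6 s

Aperture: f/7.1 → f/6.3 → f/5.6 → f/5 → f/4.5 → f/4 → f/3.5 → f/3.2 → f/2.8 — 2 2/3 stops wider (brighter).
ISO: 2000 → 2500 → 3200 → 4000 → 5000 — 1 1/3 stops raised (brighter).
Net change so far: 4 stops brighter. Offset with the shutter speed: 10 → 8 → 6 → 5 → 4 → 3.2 → 2.5 → 2 → 1.6 → 1.3 → 1 → 0.8 → 0.6.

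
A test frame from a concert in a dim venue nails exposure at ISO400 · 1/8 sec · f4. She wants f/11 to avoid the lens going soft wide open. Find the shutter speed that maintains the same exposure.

Aperture: f/4 → f/5.6 → f/8 → f/11 — 3 stops stopped down (darker).
Need 3 stops brighter from the shutter speed: 1/8 → 1/4 → 1/2 → 1.

1 s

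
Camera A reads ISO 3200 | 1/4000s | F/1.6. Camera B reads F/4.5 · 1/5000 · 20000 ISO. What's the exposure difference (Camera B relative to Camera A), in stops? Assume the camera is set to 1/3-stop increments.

Aperture: f/1.6 → f/1.8 → f/2 → f/2.2 → f/2.5 → f/2.8 → f/3.2 → f/3.5 → f/4 → f/4.5 — 3 stops stopped down (darker).
Shutter speed: 1/4000 → 1/5000 — 1/3 stop shorter (darker).
ISO: 3200 → 4000 → 5000 → 6400 → 8000 → 10000 → 12800 → 16000 → 20000 — 2 2/3 stops raised (brighter).
Net: −3 −1/3 +2 2/3 = −2/3 stops.

2/3 stop darker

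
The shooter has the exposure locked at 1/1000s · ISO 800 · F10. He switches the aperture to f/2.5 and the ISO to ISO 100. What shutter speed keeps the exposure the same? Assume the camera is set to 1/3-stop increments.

1/2000s

Aperture: f/10 → f/9 → f/8 → f/7.1 → f/6.3 → f/5.6 → f/5 → f/4.5 → f/4 → f/3.5 → f/3.2 → f/2.8 → f/2.5 — 4 stops wider (brighter).
ISO: 800 → 640 → 500 → 400 → 320 → 250 → 200 → 160 → 125 → 100 — 3 stops dropped (darker).
Net change so far: 1 stop brighter. Offset with the shutter speed: 1/1000 → 1/1250 → 1/1600 → 1/2000.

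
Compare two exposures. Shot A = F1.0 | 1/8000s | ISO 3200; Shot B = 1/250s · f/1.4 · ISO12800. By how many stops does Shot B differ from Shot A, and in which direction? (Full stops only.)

Aperture: f/1.0 → f/1.4 — 1 stop narrower (darker).
Shutter speed: 1/8000 → 1/4000 → 1/2000 → 1/1000 → 1/500 → 1/250 — 5 stops longer (brighter).
ISO: 3200 → 6400 → 12800 — 2 stops raised (brighter).
Net: −1 +5 +2 = +6 stops.

6 stops brighter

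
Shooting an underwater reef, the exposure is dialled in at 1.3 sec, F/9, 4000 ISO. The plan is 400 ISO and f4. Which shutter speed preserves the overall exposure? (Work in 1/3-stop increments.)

2.5 s

ISO: 4000 → 3200 → 2500 → 2000 → 1600 → 1250 → 1000 → 800 → 640 → 500 → 400 — 3 1/3 stops lower (darker).
Aperture: f/9 → f/8 → f/7.1 → f/6.3 → f/5.6 → f/5 → f/4.5 → f/4 — 2 1/3 stops larger aperture (brighter).
Net change so far: 1 stop darker. Offset with the shutter speed: 1.3 → 1.6 → 2 → 2.5.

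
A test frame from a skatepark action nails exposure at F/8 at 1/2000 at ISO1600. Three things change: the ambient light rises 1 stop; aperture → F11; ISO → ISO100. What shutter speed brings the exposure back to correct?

1/125s

Scene light: 1 stop brighter.
Aperture: f/8 → f/11 — 1 stop stopped down (darker).
ISO: 1600 → 800 → 400 → 200 → 100 — 4 stops lower (darker).
Net so far: 4 stops darker. Shutter speed: 1/2000 → 1/1000 → 1/500 → 1/250 → 1/125.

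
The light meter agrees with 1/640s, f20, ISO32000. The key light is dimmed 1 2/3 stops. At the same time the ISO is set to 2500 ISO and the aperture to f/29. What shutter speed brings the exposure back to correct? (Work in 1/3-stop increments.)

Scene light: 1 2/3 stops darker.
ISO: 32000 → 25600 → 20000 → 16000 → 12800 → 10000 → 8000 → 6400 → 5000 → 4000 → 3200 → 2500 — 3 2/3 stops lower (darker).
Aperture: f/20 → f/22 → f/25 → f/29 — 1 stop stopped down (darker).
Net so far: 6 1/3 stops darker. Shutter speed: 1/640 → 1/500 → 1/400 → 1/320 → 1/250 → 1/200 → 1/160 → 1/125 → 1/100 → 1/80 → 1/60 → 1/50 → 1/40 → 1/30 → 1/25 → 1/20 → 1/15 → 1/13 → 1/10 → 1/8.

1/8s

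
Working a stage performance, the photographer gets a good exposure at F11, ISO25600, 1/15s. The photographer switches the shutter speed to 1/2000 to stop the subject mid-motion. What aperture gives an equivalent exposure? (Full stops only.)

Shutter speed: 1/15 → 1/30 → 1/60 → 1/125 → 1/250 → 1/500 → 1/1000 → 1/2000 — 7 stops shorter (darker).
Need 7 stops brighter from the aperture: f/11 → f/8 → f/5.6 → f/4 → f/2.8 → f/2 → f/1.4 → f/1.0.

f/1.0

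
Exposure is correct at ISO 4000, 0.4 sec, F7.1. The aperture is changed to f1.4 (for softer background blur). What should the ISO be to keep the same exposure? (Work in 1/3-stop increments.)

Aperture: f/7.1 → f/6.3 → f/5.6 → f/5 → f/4.5 → f/4 → f/3.5 → f/3.2 → f/2.8 → f/2.5 → f/2.2 → f/2 → f/1.8 → f/1.6 → f/1.4 — 4 2/3 stops wider (brighter).
Need 4 2/3 stops darker from the ISO: 4000 → 3200 → 2500 → 2000 → 1600 → 1250 → 1000 → 800 → 640 → 500 → 400 → 320 → 250 → 200 → 160.

ISO 160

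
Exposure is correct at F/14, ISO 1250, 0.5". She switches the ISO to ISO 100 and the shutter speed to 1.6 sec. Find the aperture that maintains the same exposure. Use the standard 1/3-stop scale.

ISO: 1250 → 1000 → 800 → 640 → 500 → 400 → 320 → 250 → 200 → 160 → 125 → 100 — 3 2/3 stops dropped (darker).
Shutter speed: 0.5 → 0.6 → 0.8 → 1 → 1.3 → 1.6 — 1 2/3 stops longer (brighter).
Net change so far: 2 stops darker. Offset with the aperture: f/14 → f/13 → f/11 → f/10 → f/9 → f/8 → f/7.1.

f/7.1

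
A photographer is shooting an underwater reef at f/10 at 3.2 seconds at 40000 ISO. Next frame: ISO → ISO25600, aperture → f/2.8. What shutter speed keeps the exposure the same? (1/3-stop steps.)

0.4 s

ISO: 40000 → 32000 → 25600 — 2/3 stop lower (darker).
Aperture: f/10 → f/9 → f/8 → f/7.1 → f/6.3 → f/5.6 → f/5 → f/4.5 → f/4 → f/3.5 → f/3.2 → f/2.8 — 3 2/3 stops wider (brighter).
Net change so far: 3 stops brighter. Offset with the shutter speed: 3.2 → 2.5 → 2 → 1.6 → 1.3 → 1 → 0.8 → 0.6 → 0.5 → 0.4.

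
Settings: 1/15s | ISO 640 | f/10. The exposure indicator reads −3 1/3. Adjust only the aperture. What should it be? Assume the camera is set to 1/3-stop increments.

f/3.2

Underexposed by 3 1/3 stops → need 3 1/3 stops brighter.
Aperture: f/10 → f/9 → f/8 → f/7.1 → f/6.3 → f/5.6 → f/5 → f/4.5 → f/4 → f/3.5 → f/3.2.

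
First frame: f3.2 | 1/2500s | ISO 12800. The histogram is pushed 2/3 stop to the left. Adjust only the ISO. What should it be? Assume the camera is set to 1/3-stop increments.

Underexposed by 2/3 stop → need 2/3 stop brighter.
ISO: 12800 → 16000 → 20000.

ISO 20000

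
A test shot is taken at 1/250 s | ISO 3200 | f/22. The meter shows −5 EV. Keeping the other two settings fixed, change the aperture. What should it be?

Underexposed by 5 stops → need 5 stops brighter.
Aperture: f/22 → f/16 → f/11 → f/8 → f/5.6 → f/4.

f/4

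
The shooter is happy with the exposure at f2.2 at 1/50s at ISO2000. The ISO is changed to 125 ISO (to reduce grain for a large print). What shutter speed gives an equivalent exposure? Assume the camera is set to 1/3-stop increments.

ISO: 2000 → 1600 → 1250 → 1000 → 800 → 640 → 500 → 400 → 320 → 250 → 200 → 160 → 125 — 4 stops dropped (darker).
Need 4 stops brighter from the shutter speed: 1/50 → 1/40 → 1/30 → 1/25 → 1/20 → 1/15 → 1/13 → 1/10 → 1/8 → 1/6 → 1/5 → 1/4 → 0.3.

0.3 s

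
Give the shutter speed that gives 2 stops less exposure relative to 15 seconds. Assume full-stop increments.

Shutter speed: 15 → 8 → 4 — 2 stops faster (darker).

4 s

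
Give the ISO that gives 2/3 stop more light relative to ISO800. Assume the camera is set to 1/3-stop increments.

ISO 1250

ISO: 800 → 1000 → 1250 — 2/3 stop higher (brighter).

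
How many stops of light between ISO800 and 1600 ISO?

1 stop

800 → 1600 — count the steps: 1 stop.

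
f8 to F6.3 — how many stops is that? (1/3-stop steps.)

2/3 stop

f/8 → f/7.1 → f/6.3 — count the steps: 2 third-stops = 2/3 stop.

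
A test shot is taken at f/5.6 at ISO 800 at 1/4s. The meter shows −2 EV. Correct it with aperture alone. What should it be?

Underexposed by 2 stops → need 2 stops brighter.
Aperture: f/5.6 → f/4 → f/2.8.

f/2.8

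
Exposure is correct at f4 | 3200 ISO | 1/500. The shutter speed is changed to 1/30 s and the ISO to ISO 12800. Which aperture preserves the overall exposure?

f/32

Shutter speed: 1/500 → 1/250 → 1/125 → 1/60 → 1/30 — 4 stops longer (brighter).
ISO: 3200 → 6400 → 12800 — 2 stops higher (brighter).
Net change so far: 6 stops brighter. Offset with the aperture: f/4 → f/5.6 → f/8 → f/11 → f/16 → f/22 → f/32.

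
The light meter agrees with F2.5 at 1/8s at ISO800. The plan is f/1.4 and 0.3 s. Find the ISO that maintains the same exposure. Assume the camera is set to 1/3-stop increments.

ISO 100

Aperture: f/2.5 → f/2.2 → f/2 → f/1.8 → f/1.6 → f/1.4 — 1 2/3 stops opened up (brighter).
Shutter speed: 1/8 → 1/6 → 1/5 → 1/4 → 0.3 — 1 1/3 stops longer (brighter).
Net change so far: 3 stops brighter. Offset with the ISO: 800 → 640 → 500 → 400 → 320 → 250 → 200 → 160 → 125 → 100.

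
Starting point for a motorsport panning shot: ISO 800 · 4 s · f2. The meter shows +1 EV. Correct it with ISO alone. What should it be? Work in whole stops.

ISO 400

Overexposed by 1 stop → need 1 stop darker.
ISO: 800 → 400.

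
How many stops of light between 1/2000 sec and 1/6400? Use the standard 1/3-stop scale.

1/2000 → 1/2500 → 1/3200 → 1/4000 → 1/5000 → 1/6400 — count the steps: 5 third-stops = 1 2/3 stops.

1 2/3 stops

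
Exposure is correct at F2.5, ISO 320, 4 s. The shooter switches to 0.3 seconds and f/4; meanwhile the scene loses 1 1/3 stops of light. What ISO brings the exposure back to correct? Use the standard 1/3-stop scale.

Scene light: 1 1/3 stops darker.
Shutter speed: 4 → 3.2 → 2.5 → 2 → 1.6 → 1.3 → 1 → 0.8 → 0.6 → 0.5 → 0.4 → 0.3 — 3 2/3 stops faster (darker).
Aperture: f/2.5 → f/2.8 → f/3.2 → f/3.5 → f/4 — 1 1/3 stops smaller aperture (darker).
Net so far: 6 1/3 stops darker. ISO: 320 → 400 → 500 → 640 → 800 → 1000 → 1250 → 1600 → 2000 → 2500 → 3200 → 4000 → 5000 → 6400 → 8000 → 10000 → 12800 → 16000 → 20000 → 25600.

ISO 25600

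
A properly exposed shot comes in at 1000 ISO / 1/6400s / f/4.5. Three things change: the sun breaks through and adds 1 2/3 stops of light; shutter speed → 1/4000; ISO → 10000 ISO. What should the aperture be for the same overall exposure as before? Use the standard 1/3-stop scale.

f/32

Scene light: 1 2/3 stops brighter.
Shutter speed: 1/6400 → 1/5000 → 1/4000 — 2/3 stop longer (brighter).
ISO: 1000 → 1250 → 1600 → 2000 → 2500 → 3200 → 4000 → 5000 → 6400 → 8000 → 10000 — 3 1/3 stops raised (brighter).
Net so far: 5 2/3 stops brighter. Aperture: f/4.5 → f/5 → f/5.6 → f/6.3 → f/7.1 → f/8 → f/9 → f/10 → f/11 → f/13 → f/14 → f/16 → f/18 → f/20 → f/22 → f/25 → f/29 → f/32.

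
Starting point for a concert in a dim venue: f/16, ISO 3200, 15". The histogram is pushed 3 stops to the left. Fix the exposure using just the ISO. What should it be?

Underexposed by 3 stops → need 3 stops brighter.
ISO: 3200 → 6400 → 12800 → 25600.

ISO 25600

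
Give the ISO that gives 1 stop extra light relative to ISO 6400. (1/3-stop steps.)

ISO 12800

ISO: 6400 → 8000 → 10000 → 12800 — 1 stop higher (brighter).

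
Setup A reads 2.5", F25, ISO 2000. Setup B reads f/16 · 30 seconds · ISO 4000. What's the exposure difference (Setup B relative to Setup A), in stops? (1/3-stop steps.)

Aperture: f/25 → f/22 → f/20 → f/18 → f/16 — 1 1/3 stops larger aperture (brighter).
Shutter speed: 2.5 → 3.2 → 4 → 5 → 6 → 8 → 10 → 13 → 15 → 20 → 25 → 30 — 3 2/3 stops slower (brighter).
ISO: 2000 → 2500 → 3200 → 4000 — 1 stop raised (brighter).
Net: +1 1/3 +3 2/3 +1 = +6 stops.

6 stops brighter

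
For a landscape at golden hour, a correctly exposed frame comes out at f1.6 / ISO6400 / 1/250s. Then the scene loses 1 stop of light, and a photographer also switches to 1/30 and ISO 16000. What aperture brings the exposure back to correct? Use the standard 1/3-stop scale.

Scene light: 1 stop darker.
Shutter speed: 1/250 → 1/200 → 1/160 → 1/125 → 1/100 → 1/80 → 1/60 → 1/50 → 1/40 → 1/30 — 3 stops longer (brighter).
ISO: 6400 → 8000 → 10000 → 12800 → 16000 — 1 1/3 stops raised (brighter).
Net so far: 3 1/3 stops brighter. Aperture: f/1.6 → f/1.8 → f/2 → f/2.2 → f/2.5 → f/2.8 → f/3.2 → f/3.5 → f/4 → f/4.5 → f/5.

f/5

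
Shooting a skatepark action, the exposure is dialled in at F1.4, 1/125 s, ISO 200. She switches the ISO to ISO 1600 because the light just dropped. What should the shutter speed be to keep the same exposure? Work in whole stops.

1/1000s

ISO: 200 → 400 → 800 → 1600 — 3 stops higher (brighter).
Need 3 stops darker from the shutter speed: 1/125 → 1/250 → 1/500 → 1/1000.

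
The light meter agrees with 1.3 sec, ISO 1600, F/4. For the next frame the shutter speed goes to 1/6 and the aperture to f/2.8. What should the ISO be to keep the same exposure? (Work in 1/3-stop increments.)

ISO 6400

Shutter speed: 1.3 → 1 → 0.8 → 0.6 → 0.5 → 0.4 → 0.3 → 1/4 → 1/5 → 1/6 — 3 stops shorter (darker).
Aperture: f/4 → f/3.5 → f/3.2 → f/2.8 — 1 stop wider (brighter).
Net change so far: 2 stops darker. Offset with the ISO: 1600 → 2000 → 2500 → 3200 → 4000 → 5000 → 6400.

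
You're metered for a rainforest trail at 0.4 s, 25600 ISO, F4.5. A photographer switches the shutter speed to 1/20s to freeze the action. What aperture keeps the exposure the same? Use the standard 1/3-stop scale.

f/1.6

Shutter speed: 0.4 → 0.3 → 1/4 → 1/5 → 1/6 → 1/8 → 1/10 → 1/13 → 1/15 → 1/20 — 3 stops shorter (darker).
Need 3 stops brighter from the aperture: f/4.5 → f/4 → f/3.5 → f/3.2 → f/2.8 → f/2.5 → f/2.2 → f/2 → f/1.8 → f/1.6.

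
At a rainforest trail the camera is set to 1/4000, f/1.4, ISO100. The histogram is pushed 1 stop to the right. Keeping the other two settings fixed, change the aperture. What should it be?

Overexposed by 1 stop → need 1 stop darker.
Aperture: f/1.4 → f/2.

f/2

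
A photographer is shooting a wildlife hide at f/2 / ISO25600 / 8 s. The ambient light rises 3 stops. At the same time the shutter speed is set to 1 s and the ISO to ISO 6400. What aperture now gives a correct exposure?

f/1.0

Scene light: 3 stops brighter.
Shutter speed: 8 → 4 → 2 → 1 — 3 stops shorter (darker).
ISO: 25600 → 12800 → 6400 — 2 stops lower (darker).
Net so far: 2 stops darker. Aperture: f/2 → f/1.4 → f/1.0.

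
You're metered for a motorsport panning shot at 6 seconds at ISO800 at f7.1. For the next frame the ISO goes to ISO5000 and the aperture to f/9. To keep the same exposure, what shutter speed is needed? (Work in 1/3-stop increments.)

1.6 s

ISO: 800 → 1000 → 1250 → 1600 → 2000 → 2500 → 3200 → 4000 → 5000 — 2 2/3 stops higher (brighter).
Aperture: f/7.1 → f/8 → f/9 — 2/3 stop smaller aperture (darker).
Net change so far: 2 stops brighter. Offset with the shutter speed: 6 → 5 → 4 → 3.2 → 2.5 → 2 → 1.6.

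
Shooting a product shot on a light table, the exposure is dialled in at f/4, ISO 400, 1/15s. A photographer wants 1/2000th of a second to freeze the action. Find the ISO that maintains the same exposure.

Shutter speed: 1/15 → 1/30 → 1/60 → 1/125 → 1/250 → 1/500 → 1/1000 → 1/2000 — 7 stops shorter (darker).
Need 7 stops brighter from the ISO: 400 → 800 → 1600 → 3200 → 6400 → 12800 → 25600 → 51200.

ISO 51200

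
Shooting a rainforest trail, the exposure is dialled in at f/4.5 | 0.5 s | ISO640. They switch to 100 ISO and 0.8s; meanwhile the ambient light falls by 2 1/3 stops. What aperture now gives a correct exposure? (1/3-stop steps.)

f/1.0

Scene light: 2 1/3 stops darker.
ISO: 640 → 500 → 400 → 320 → 250 → 200 → 160 → 125 → 100 — 2 2/3 stops dropped (darker).
Shutter speed: 0.5 → 0.6 → 0.8 — 2/3 stop slower (brighter).
Net so far: 4 1/3 stops darker. Aperture: f/4.5 → f/4 → f/3.5 → f/3.2 → f/2.8 → f/2.5 → f/2.2 → f/2 → f/1.8 → f/1.6 → f/1.4 → f/1.2 → f/1.1 → f/1.0.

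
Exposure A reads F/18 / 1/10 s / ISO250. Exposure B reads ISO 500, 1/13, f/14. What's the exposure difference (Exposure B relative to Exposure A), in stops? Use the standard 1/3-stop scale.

Aperture: f/18 → f/16 → f/14 — 2/3 stop wider (brighter).
Shutter speed: 1/10 → 1/13 — 1/3 stop shorter (darker).
ISO: 250 → 320 → 400 → 500 — 1 stop higher (brighter).
Net: +2/3 −1/3 +1 = +1 1/3 stops.

1 1/3 stops brighter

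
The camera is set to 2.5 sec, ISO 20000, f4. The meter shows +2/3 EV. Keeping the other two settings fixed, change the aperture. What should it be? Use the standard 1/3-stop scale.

f/5

Overexposed by 2/3 stop → need 2/3 stop darker.
Aperture: f/4 → f/4.5 → f/5.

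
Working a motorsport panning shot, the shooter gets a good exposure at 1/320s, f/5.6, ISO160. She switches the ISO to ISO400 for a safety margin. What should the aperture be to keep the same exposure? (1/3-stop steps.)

ISO: 160 → 200 → 250 → 320 → 400 — 1 1/3 stops higher (brighter).
Need 1 1/3 stops darker from the aperture: f/5.6 → f/6.3 → f/7.1 → f/8 → f/9.

f/9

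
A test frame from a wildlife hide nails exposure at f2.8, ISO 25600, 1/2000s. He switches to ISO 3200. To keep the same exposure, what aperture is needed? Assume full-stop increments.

ISO: 25600 → 12800 → 6400 → 3200 — 3 stops lower (darker).
Need 3 stops brighter from the aperture: f/2.8 → f/2 → f/1.4 → f/1.0.

f/1.0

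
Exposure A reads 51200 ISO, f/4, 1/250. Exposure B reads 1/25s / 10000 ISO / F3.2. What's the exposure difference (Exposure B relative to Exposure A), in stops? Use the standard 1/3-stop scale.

Aperture: f/4 → f/3.5 → f/3.2 — 2/3 stop opened up (brighter).
Shutter speed: 1/250 → 1/200 → 1/160 → 1/125 → 1/100 → 1/80 → 1/60 → 1/50 → 1/40 → 1/30 → 1/25 — 3 1/3 stops slower (brighter).
ISO: 51200 → 40000 → 32000 → 25600 → 20000 → 16000 → 12800 → 10000 — 2 1/3 stops dropped (darker).
Net: +2/3 +3 1/3 −2 1/3 = +1 2/3 stops.

1 2/3 stops brighter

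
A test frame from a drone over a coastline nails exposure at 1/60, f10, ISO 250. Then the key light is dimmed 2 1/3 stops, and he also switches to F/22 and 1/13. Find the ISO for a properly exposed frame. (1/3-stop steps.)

Scene light: 2 1/3 stops darker.
Aperture: f/10 → f/11 → f/13 → f/14 → f/16 → f/18 → f/20 → f/22 — 2 1/3 stops smaller aperture (darker).
Shutter speed: 1/60 → 1/50 → 1/40 → 1/30 → 1/25 → 1/20 → 1/15 → 1/13 — 2 1/3 stops slower (brighter).
Net so far: 2 1/3 stops darker. ISO: 250 → 320 → 400 → 500 → 640 → 800 → 1000 → 1250.

ISO 1250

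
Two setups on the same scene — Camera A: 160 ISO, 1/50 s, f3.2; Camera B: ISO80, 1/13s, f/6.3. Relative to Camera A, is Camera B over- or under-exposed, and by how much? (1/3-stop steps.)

1 stop darker

Aperture: f/3.2 → f/3.5 → f/4 → f/4.5 → f/5 → f/5.6 → f/6.3 — 2 stops narrower (darker).
Shutter speed: 1/50 → 1/40 → 1/30 → 1/25 → 1/20 → 1/15 → 1/13 — 2 stops slower (brighter).
ISO: 160 → 125 → 100 → 80 — 1 stop lower (darker).
Net: −2 +2 −1 = −1 stop.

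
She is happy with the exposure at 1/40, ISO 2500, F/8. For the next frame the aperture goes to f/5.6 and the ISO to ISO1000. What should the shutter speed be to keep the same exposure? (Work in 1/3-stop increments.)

Aperture: f/8 → f/7.1 → f/6.3 → f/5.6 — 1 stop opened up (brighter).
ISO: 2500 → 2000 → 1600 → 1250 → 1000 — 1 1/3 stops lower (darker).
Net change so far: 1/3 stop darker. Offset with the shutter speed: 1/40 → 1/30.

1/30s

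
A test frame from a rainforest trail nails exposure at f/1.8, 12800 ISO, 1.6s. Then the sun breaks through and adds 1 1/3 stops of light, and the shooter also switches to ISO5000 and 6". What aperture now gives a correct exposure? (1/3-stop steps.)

Scene light: 1 1/3 stops brighter.
ISO: 12800 → 10000 → 8000 → 6400 → 5000 — 1 1/3 stops dropped (darker).
Shutter speed: 1.6 → 2 → 2.5 → 3.2 → 4 → 5 → 6 — 2 stops longer (brighter).
Net so far: 2 stops brighter. Aperture: f/1.8 → f/2 → f/2.2 → f/2.5 → f/2.8 → f/3.2 → f/3.5.

f/3.5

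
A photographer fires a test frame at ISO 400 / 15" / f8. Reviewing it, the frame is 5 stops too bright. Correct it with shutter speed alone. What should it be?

Overexposed by 5 stops → need 5 stops darker.
Shutter speed: 15 → 8 → 4 → 2 → 1 → 1/2.

1/2s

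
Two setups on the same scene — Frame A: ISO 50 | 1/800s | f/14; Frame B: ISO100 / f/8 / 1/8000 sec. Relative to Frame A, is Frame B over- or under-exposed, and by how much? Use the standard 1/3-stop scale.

2/3 stop darker

Aperture: f/14 → f/13 → f/11 → f/10 → f/9 → f/8 — 1 2/3 stops larger aperture (brighter).
Shutter speed: 1/800 → 1/1000 → 1/1250 → 1/1600 → 1/2000 → 1/2500 → 1/3200 → 1/4000 → 1/5000 → 1/6400 → 1/8000 — 3 1/3 stops faster (darker).
ISO: 50 → 64 → 80 → 100 — 1 stop raised (brighter).
Net: +1 2/3 −3 1/3 +1 = −2/3 stops.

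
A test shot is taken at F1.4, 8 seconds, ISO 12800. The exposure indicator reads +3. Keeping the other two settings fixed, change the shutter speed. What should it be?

Overexposed by 3 stops → need 3 stops darker.
Shutter speed: 8 → 4 → 2 → 1.

1 s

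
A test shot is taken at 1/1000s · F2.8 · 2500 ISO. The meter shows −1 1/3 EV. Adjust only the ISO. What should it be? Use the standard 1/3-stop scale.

ISO 6400

Underexposed by 1 1/3 stops → need 1 1/3 stops brighter.
ISO: 2500 → 3200 → 4000 → 5000 → 6400.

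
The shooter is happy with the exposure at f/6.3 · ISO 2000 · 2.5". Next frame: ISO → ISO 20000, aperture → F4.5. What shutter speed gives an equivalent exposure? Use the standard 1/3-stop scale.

1/8s

ISO: 2000 → 2500 → 3200 → 4000 → 5000 → 6400 → 8000 → 10000 → 12800 → 16000 → 20000 — 3 1/3 stops raised (brighter).
Aperture: f/6.3 → f/5.6 → f/5 → f/4.5 — 1 stop larger aperture (brighter).
Net change so far: 4 1/3 stops brighter. Offset with the shutter speed: 2.5 → 2 → 1.6 → 1.3 → 1 → 0.8 → 0.6 → 0.5 → 0.4 → 0.3 → 1/4 → 1/5 → 1/6 → 1/8.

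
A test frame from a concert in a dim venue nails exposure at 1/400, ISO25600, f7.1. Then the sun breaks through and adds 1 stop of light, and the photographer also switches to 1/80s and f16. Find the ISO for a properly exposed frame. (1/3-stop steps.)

Scene light: 1 stop brighter.
Shutter speed: 1/400 → 1/320 → 1/250 → 1/200 → 1/160 → 1/125 → 1/100 → 1/80 — 2 1/3 stops slower (brighter).
Aperture: f/7.1 → f/8 → f/9 → f/10 → f/11 → f/13 → f/14 → f/16 — 2 1/3 stops smaller aperture (darker).
Net so far: 1 stop brighter. ISO: 25600 → 20000 → 16000 → 12800.

ISO 12800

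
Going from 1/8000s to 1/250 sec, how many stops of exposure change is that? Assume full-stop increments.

1/8000 → 1/4000 → 1/2000 → 1/1000 → 1/500 → 1/250 — count the steps: 5 stops.

5 stops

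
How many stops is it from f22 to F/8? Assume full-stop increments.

f/22 → f/16 → f/11 → f/8 — count the steps: 3 stops.

3 stops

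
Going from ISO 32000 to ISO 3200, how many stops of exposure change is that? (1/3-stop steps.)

3 1/3 stops

32000 → 25600 → 20000 → 16000 → 12800 → 10000 → 8000 → 6400 → 5000 → 4000 → 3200 — count the steps: 10 third-stops = 3 1/3 stops.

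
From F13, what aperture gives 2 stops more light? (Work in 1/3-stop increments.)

f/6.3

Aperture: f/13 → f/11 → f/10 → f/9 → f/8 → f/7.1 → f/6.3 — 2 stops opened up (brighter).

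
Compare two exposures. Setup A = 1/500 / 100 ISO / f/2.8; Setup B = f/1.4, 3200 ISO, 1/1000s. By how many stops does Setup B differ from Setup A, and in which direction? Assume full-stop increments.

6 stops brighter

Aperture: f/2.8 → f/2 → f/1.4 — 2 stops opened up (brighter).
Shutter speed: 1/500 → 1/1000 — 1 stop faster (darker).
ISO: 100 → 200 → 400 → 800 → 1600 → 3200 — 5 stops higher (brighter).
Net: +2 −1 +5 = +6 stops.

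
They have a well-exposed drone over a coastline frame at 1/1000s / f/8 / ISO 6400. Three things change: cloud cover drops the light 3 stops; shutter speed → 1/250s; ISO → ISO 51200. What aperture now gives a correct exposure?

Scene light: 3 stops darker.
Shutter speed: 1/1000 → 1/500 → 1/250 — 2 stops slower (brighter).
ISO: 6400 → 12800 → 25600 → 51200 — 3 stops raised (brighter).
Net so far: 2 stops brighter. Aperture: f/8 → f/11 → f/16.

f/16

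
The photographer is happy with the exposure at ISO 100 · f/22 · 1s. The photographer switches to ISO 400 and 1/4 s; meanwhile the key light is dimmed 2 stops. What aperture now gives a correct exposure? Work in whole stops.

f/11

Scene light: 2 stops darker.
ISO: 100 → 200 → 400 — 2 stops raised (brighter).
Shutter speed: 1 → 1/2 → 1/4 — 2 stops shorter (darker).
Net so far: 2 stops darker. Aperture: f/22 → f/16 → f/11.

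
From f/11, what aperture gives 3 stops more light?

f/4

Aperture: f/11 → f/8 → f/5.6 → f/4 — 3 stops larger aperture (brighter).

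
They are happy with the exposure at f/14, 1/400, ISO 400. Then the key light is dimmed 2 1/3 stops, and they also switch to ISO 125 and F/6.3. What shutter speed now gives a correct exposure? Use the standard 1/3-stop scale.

Scene light: 2 1/3 stops darker.
ISO: 400 → 320 → 250 → 200 → 160 → 125 — 1 2/3 stops lower (darker).
Aperture: f/14 → f/13 → f/11 → f/10 → f/9 → f/8 → f/7.1 → f/6.3 — 2 1/3 stops larger aperture (brighter).
Net so far: 1 2/3 stops darker. Shutter speed: 1/400 → 1/320 → 1/250 → 1/200 → 1/160 → 1/125.

1/125s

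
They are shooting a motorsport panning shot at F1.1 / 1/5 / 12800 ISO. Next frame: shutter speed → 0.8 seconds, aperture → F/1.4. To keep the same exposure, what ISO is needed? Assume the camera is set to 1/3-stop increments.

Shutter speed: 1/5 → 1/4 → 0.3 → 0.4 → 0.5 → 0.6 → 0.8 — 2 stops longer (brighter).
Aperture: f/1.1 → f/1.2 → f/1.4 — 2/3 stop narrower (darker).
Net change so far: 1 1/3 stops brighter. Offset with the ISO: 12800 → 10000 → 8000 → 6400 → 5000.

ISO 5000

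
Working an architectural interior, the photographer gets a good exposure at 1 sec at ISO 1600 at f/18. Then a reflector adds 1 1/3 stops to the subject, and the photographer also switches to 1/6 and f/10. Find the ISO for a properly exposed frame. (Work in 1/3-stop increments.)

ISO 1250

Scene light: 1 1/3 stops brighter.
Shutter speed: 1 → 0.8 → 0.6 → 0.5 → 0.4 → 0.3 → 1/4 → 1/5 → 1/6 — 2 2/3 stops faster (darker).
Aperture: f/18 → f/16 → f/14 → f/13 → f/11 → f/10 — 1 2/3 stops wider (brighter).
Net so far: 1/3 stop brighter. ISO: 1600 → 1250.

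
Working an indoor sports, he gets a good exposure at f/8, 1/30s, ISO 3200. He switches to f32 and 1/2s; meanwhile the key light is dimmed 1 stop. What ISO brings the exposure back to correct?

ISO 6400

Scene light: 1 stop darker.
Aperture: f/8 → f/11 → f/16 → f/22 → f/32 — 4 stops smaller aperture (darker).
Shutter speed: 1/30 → 1/15 → 1/8 → 1/4 → 1/2 — 4 stops longer (brighter).
Net so far: 1 stop darker. ISO: 3200 → 6400.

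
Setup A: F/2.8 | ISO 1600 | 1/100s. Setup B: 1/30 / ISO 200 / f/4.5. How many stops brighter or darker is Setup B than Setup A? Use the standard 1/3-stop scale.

Aperture: f/2.8 → f/3.2 → f/3.5 → f/4 → f/4.5 — 1 1/3 stops narrower (darker).
Shutter speed: 1/100 → 1/80 → 1/60 → 1/50 → 1/40 → 1/30 — 1 2/3 stops slower (brighter).
ISO: 1600 → 1250 → 1000 → 800 → 640 → 500 → 400 → 320 → 250 → 200 — 3 stops dropped (darker).
Net: −1 1/3 +1 2/3 −3 = −2 2/3 stops.

2 2/3 stops darker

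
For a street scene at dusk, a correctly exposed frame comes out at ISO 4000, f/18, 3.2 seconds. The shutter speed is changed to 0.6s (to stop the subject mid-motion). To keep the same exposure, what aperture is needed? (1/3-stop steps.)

Shutter speed: 3.2 → 2.5 → 2 → 1.6 → 1.3 → 1 → 0.8 → 0.6 — 2 1/3 stops faster (darker).
Need 2 1/3 stops brighter from the aperture: f/18 → f/16 → f/14 → f/13 → f/11 → f/10 → f/9 → f/8.

f/8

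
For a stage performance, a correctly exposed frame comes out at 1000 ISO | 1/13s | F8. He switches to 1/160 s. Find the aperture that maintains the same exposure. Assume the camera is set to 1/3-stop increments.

Shutter speed: 1/13 → 1/15 → 1/20 → 1/25 → 1/30 → 1/40 → 1/50 → 1/60 → 1/80 → 1/100 → 1/125 → 1/160 — 3 2/3 stops faster (darker).
Need 3 2/3 stops brighter from the aperture: f/8 → f/7.1 → f/6.3 → f/5.6 → f/5 → f/4.5 → f/4 → f/3.5 → f/3.2 → f/2.8 → f/2.5 → f/2.2.

f/2.2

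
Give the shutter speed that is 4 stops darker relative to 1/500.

Shutter speed: 1/500 → 1/1000 → 1/2000 → 1/4000 → 1/8000 — 4 stops faster (darker).

1/8000s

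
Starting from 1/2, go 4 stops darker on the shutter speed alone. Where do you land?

Shutter speed: 1/2 → 1/4 → 1/8 → 1/15 → 1/30 — 4 stops shorter (darker).

1/30s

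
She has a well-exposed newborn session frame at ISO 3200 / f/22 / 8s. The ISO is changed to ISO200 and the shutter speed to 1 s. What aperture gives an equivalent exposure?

ISO: 3200 → 1600 → 800 → 400 → 200 — 4 stops dropped (darker).
Shutter speed: 8 → 4 → 2 → 1 — 3 stops faster (darker).
Net change so far: 7 stops darker. Offset with the aperture: f/22 → f/16 → f/11 → f/8 → f/5.6 → f/4 → f/2.8 → f/2.

f/2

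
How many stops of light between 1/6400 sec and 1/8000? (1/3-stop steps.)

1/3 stop

1/6400 → 1/8000 — count the steps: 1 third-stops = 1/3 stop.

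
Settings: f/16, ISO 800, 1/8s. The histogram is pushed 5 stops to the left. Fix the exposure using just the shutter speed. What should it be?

4 s

Underexposed by 5 stops → need 5 stops brighter.
Shutter speed: 1/8 → 1/4 → 1/2 → 1 → 2 → 4.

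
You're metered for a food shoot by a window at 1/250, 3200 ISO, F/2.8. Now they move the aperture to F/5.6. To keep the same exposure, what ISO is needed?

Aperture: f/2.8 → f/4 → f/5.6 — 2 stops stopped down (darker).
Need 2 stops brighter from the ISO: 3200 → 6400 → 12800.

ISO 12800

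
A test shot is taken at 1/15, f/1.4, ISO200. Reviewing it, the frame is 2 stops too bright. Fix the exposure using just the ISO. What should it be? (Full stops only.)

Overexposed by 2 stops → need 2 stops darker.
ISO: 200 → 100 → 50.

ISO 50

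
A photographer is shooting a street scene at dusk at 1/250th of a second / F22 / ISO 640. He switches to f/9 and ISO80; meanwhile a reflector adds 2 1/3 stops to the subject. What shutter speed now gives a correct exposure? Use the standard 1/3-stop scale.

1/1000s

Scene light: 2 1/3 stops brighter.
Aperture: f/22 → f/20 → f/18 → f/16 → f/14 → f/13 → f/11 → f/10 → f/9 — 2 2/3 stops larger aperture (brighter).
ISO: 640 → 500 → 400 → 320 → 250 → 200 → 160 → 125 → 100 → 80 — 3 stops lower (darker).
Net so far: 2 stops brighter. Shutter speed: 1/250 → 1/320 → 1/400 → 1/500 → 1/640 → 1/800 → 1/1000.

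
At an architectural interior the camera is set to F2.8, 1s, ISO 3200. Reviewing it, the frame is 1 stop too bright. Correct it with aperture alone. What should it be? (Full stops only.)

Overexposed by 1 stop → need 1 stop darker.
Aperture: f/2.8 → f/4.

f/4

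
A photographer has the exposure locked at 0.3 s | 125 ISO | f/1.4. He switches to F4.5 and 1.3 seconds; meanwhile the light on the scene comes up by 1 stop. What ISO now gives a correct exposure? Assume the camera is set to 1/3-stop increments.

Scene light: 1 stop brighter.
Aperture: f/1.4 → f/1.6 → f/1.8 → f/2 → f/2.2 → f/2.5 → f/2.8 → f/3.2 → f/3.5 → f/4 → f/4.5 — 3 1/3 stops smaller aperture (darker).
Shutter speed: 0.3 → 0.4 → 0.5 → 0.6 → 0.8 → 1 → 1.3 — 2 stops longer (brighter).
Net so far: 1/3 stop darker. ISO: 125 → 160.

ISO 160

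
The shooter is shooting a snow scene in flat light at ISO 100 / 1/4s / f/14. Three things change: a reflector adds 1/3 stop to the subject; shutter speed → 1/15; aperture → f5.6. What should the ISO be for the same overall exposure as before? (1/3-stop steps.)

Scene light: 1/3 stop brighter.
Shutter speed: 1/4 → 1/5 → 1/6 → 1/8 → 1/10 → 1/13 → 1/15 — 2 stops shorter (darker).
Aperture: f/14 → f/13 → f/11 → f/10 → f/9 → f/8 → f/7.1 → f/6.3 → f/5.6 — 2 2/3 stops wider (brighter).
Net so far: 1 stop brighter. ISO: 100 → 80 → 64 → 50.

ISO 50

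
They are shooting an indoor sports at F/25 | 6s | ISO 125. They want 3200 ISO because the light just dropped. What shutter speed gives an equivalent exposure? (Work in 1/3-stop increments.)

1/4s

ISO: 125 → 160 → 200 → 250 → 320 → 400 → 500 → 640 → 800 → 1000 → 1250 → 1600 → 2000 → 2500 → 3200 — 4 2/3 stops higher (brighter).
Need 4 2/3 stops darker from the shutter speed: 6 → 5 → 4 → 3.2 → 2.5 → 2 → 1.6 → 1.3 → 1 → 0.8 → 0.6 → 0.5 → 0.4 → 0.3 → 1/4.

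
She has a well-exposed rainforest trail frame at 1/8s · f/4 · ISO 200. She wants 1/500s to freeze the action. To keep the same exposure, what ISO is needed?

Shutter speed: 1/8 → 1/15 → 1/30 → 1/60 → 1/125 → 1/250 → 1/500 — 6 stops shorter (darker).
Need 6 stops brighter from the ISO: 200 → 400 → 800 → 1600 → 3200 → 6400 → 12800.

ISO 12800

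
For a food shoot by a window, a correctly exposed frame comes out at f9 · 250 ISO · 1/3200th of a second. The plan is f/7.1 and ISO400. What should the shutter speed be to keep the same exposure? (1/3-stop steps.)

1/8000s

Aperture: f/9 → f/8 → f/7.1 — 2/3 stop wider (brighter).
ISO: 250 → 320 → 400 — 2/3 stop higher (brighter).
Net change so far: 1 1/3 stops brighter. Offset with the shutter speed: 1/3200 → 1/4000 → 1/5000 → 1/6400 → 1/8000.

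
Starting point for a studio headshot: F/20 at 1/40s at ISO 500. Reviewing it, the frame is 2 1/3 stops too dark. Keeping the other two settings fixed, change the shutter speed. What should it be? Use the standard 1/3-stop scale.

Underexposed by 2 1/3 stops → need 2 1/3 stops brighter.
Shutter speed: 1/40 → 1/30 → 1/25 → 1/20 → 1/15 → 1/13 → 1/10 → 1/8.

1/8s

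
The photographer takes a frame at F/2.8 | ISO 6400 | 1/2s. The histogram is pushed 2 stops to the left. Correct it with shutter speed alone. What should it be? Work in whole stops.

Underexposed by 2 stops → need 2 stops brighter.
Shutter speed: 1/2 → 1 → 2.

2 s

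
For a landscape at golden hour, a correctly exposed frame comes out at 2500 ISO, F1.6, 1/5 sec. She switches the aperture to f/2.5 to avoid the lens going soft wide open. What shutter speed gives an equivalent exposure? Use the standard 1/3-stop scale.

Aperture: f/1.6 → f/1.8 → f/2 → f/2.2 → f/2.5 — 1 1/3 stops smaller aperture (darker).
Need 1 1/3 stops brighter from the shutter speed: 1/5 → 1/4 → 0.3 → 0.4 → 0.5.

0.5 s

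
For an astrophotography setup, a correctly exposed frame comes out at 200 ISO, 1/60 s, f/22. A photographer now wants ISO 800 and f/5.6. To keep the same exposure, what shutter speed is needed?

1/4000s

ISO: 200 → 400 → 800 — 2 stops raised (brighter).
Aperture: f/22 → f/16 → f/11 → f/8 → f/5.6 — 4 stops larger aperture (brighter).
Net change so far: 6 stops brighter. Offset with the shutter speed: 1/60 → 1/125 → 1/250 → 1/500 → 1/1000 → 1/2000 → 1/4000.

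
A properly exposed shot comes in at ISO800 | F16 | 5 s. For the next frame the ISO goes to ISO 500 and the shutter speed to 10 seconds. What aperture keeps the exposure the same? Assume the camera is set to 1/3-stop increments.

f/18

ISO: 800 → 640 → 500 — 2/3 stop lower (darker).
Shutter speed: 5 → 6 → 8 → 10 — 1 stop longer (brighter).
Net change so far: 1/3 stop brighter. Offset with the aperture: f/16 → f/18.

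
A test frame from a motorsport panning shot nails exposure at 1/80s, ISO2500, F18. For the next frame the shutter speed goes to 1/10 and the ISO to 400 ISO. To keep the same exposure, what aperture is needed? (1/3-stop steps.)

Shutter speed: 1/80 → 1/60 → 1/50 → 1/40 → 1/30 → 1/25 → 1/20 → 1/15 → 1/13 → 1/10 — 3 stops longer (brighter).
ISO: 2500 → 2000 → 1600 → 1250 → 1000 → 800 → 640 → 500 → 400 — 2 2/3 stops lower (darker).
Net change so far: 1/3 stop brighter. Offset with the aperture: f/18 → f/20.

f/20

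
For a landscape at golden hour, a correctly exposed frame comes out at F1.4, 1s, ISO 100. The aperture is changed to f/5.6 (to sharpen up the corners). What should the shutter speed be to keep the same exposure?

Aperture: f/1.4 → f/2 → f/2.8 → f/4 → f/5.6 — 4 stops smaller aperture (darker).
Need 4 stops brighter from the shutter speed: 1 → 2 → 4 → 8 → 15.

15 s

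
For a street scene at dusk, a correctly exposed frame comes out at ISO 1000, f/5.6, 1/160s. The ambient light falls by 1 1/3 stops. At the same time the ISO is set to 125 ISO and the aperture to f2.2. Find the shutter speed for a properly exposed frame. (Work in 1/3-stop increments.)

1/50s

Scene light: 1 1/3 stops darker.
ISO: 1000 → 800 → 640 → 500 → 400 → 320 → 250 → 200 → 160 → 125 — 3 stops lower (darker).
Aperture: f/5.6 → f/5 → f/4.5 → f/4 → f/3.5 → f/3.2 → f/2.8 → f/2.5 → f/2.2 — 2 2/3 stops opened up (brighter).
Net so far: 1 2/3 stops darker. Shutter speed: 1/160 → 1/125 → 1/100 → 1/80 → 1/60 → 1/50.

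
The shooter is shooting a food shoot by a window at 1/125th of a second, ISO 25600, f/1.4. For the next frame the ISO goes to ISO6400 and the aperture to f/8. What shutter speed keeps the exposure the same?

1 s

ISO: 25600 → 12800 → 6400 — 2 stops dropped (darker).
Aperture: f/1.4 → f/2 → f/2.8 → f/4 → f/5.6 → f/8 — 5 stops smaller aperture (darker).
Net change so far: 7 stops darker. Offset with the shutter speed: 1/125 → 1/60 → 1/30 → 1/15 → 1/8 → 1/4 → 1/2 → 1.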